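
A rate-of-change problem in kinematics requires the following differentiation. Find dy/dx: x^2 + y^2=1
Differentiate: 2x+2y·(dy/dx) = 0
dy/dx = -2x/(2y)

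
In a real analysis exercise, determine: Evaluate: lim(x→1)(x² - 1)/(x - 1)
Factor: (x² - 1) = (x-1)(x + 1)
Cancel (x-1): lim(x→1) (x + 1) = 2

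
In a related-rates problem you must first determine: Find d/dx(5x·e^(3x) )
Product rule: (fg)' = f'g + fg'
f = 5x, f' = 5
g = e^(3x), g' = 3·e^(3x)

Answer: 5·e^(3x) + 15x·e^(3x)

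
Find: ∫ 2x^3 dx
Using power rule: ∫ 2x^3 dx = 2/4 x^4 + C = (1/2)x^4 + C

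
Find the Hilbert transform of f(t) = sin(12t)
The Hilbert transform shifts each frequency component by -pi/2.
H{sin(wt)} = -cos(wt)
With w = 12: H{sin(12t)} = -cos(12t)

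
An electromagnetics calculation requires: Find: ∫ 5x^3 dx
Using power rule: ∫ 5x^3 dx = 5/4 x^4 + C = (5/4)x^4 + C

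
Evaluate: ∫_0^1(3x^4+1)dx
Step 1: Find antiderivative F(x) = (3/5)x^5+x
Step 2: F(1) - F(0) = 8/5 - (0) = 8/5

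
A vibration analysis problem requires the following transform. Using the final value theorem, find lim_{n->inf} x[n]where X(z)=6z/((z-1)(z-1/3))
Final value theorem: lim x[n] = lim_{z->1} (z-1)*X(z)
(z-1)*X(z) = 6z/(z-1/3)
As z->1: 6/(1 - 1/3) = 6/(2/3) = 9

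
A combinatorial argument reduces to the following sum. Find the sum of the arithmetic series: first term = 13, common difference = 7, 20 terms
Last term: a_n = 13+(20-1)·7 = 146
Sum = n(a_1+a_n)/2 = 20(13+146)/2 = 1590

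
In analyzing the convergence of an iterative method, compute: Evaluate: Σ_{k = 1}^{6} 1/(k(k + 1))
Partial fractions: 1/(k(k + 1)) = 1/k - 1/(k + 1)
Telescoping sum: 1(1 - 1/7) = 1·6/7

Answer: 6/7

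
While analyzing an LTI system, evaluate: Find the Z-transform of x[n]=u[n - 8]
Using the time-shift property: Z{u[n-8]} = z^(-8) * z/(z-1)
= z^(-7)/(z-1)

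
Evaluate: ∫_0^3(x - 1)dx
Step 1: Find antiderivative F(x) = (1/2)x^2 - x
Step 2: F(3) - F(0) = 3/2 - (0) = 3/2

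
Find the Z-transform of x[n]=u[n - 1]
Using the time-shift property: Z{u[n-1]} = z^(-1)*z/(z-1)
= z^(0)/(z-1)

Answer: 1/(z-1)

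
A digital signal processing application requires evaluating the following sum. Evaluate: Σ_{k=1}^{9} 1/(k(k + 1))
Partial fractions: 1/(k(k + 1)) = 1/k - 1/(k + 1)
Telescoping sum: 1(1 - 1/10) = 1·9/10

Answer: 9/10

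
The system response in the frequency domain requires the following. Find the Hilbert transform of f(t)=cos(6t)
The Hilbert transform shifts each frequency component by -pi/2.
H{cos(wt)} = sin(wt)
With w = 6: H{cos(6t)} = sin(6t)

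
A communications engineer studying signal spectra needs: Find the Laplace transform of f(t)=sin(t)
L{sin(wt)} = w/(s² + w²)
L{sin(t)} = 1/(s² + 1)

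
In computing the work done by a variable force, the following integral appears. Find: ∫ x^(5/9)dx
Power rule: ∫ x^(5/9) dx=x^(14/9)/(14/9) + C

Answer: (9/14)·x^(14/9) + C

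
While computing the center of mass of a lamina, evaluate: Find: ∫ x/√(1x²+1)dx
Let u = x²+1, du = 2x dx
∫ (1/2)·u^(-1/2) du = √u+C

Answer: √(x²+1)+C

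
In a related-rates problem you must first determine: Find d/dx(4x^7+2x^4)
Power rule: d/dx(ax^n) = n·a·x^(n-1)
Term by term: 28·x^6+8·x^3

Answer: 28x^6+8x^3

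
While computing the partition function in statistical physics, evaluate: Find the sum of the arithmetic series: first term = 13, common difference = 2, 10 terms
Last term: a_n = 13 + (10 - 1)·2 = 31
Sum = n(a_1 + a_n)/2 = 10(13 + 31)/2 = 220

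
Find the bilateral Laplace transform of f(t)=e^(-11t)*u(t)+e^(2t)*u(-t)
For e^(-11t) * u(t): L=1/(s+11), Re(s) > -11
For e^(2t) * u(-t): L=-1/(s-2), Re(s) < 2
Combined: F(s)=1/(s+11)-1/(s-2), -11 < Re(s) < 2

Answer: 1/(s+11)-1/(s-2), ROC: -11 < Re(s) < 2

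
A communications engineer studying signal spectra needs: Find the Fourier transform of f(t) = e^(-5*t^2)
The Fourier transform of a Gaussian e^(-a*t^2) is sqrt(pi/a)*e^(-omega^2/(4a)).
With a = 5: F(omega) = sqrt(pi/5)*e^(-omega^2/20)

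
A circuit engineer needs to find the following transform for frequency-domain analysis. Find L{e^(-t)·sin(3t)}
First shifting: L{e^(at)f(t)}=F(s-a)
L{sin(3t)}=3/(s² + 9)
Shift: 3/((s + 1)² + 9)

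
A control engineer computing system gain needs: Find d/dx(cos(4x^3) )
Chain rule: d/dx[cos(u)] = -sin(u)·u' where u = 4x^3
u' = 12x^2

Answer: -12x^2·sin(4x^3)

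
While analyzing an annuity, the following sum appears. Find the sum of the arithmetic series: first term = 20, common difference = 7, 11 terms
Last term: a_n=20+(11-1)·7=90
Sum=n(a_1+a_n)/2=11(20+90)/2=605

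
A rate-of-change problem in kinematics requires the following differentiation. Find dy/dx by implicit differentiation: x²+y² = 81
Differentiate both sides: 2x + 2y·(dy/dx)=0
Solve: dy/dx=-2x/(2y)=-x/y

Answer: dy/dx=-x/y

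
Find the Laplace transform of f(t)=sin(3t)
L{sin(wt)}=w/(s²+w²)
L{sin(3t)}=3/(s²+9)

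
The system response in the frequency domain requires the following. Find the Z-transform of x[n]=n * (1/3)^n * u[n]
Using the property Z{n * a^n * u[n]}=az/(z-a)^2
With a=1/3: X(z)=(1/3)z/(z - 1/3)^2, |z| > 1/3

Answer: (1/3)z/(z - 1/3)^2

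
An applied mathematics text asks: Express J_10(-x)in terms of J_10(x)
For integer n: J_n(-x)=(-1)^n J_n(x)
With n=10: J_10(-x)=(-1)^10 J_10(x)=J_10(x)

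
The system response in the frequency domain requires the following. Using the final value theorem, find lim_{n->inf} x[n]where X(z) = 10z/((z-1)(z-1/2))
Final value theorem: lim x[n] = lim_{z->1} (z-1)*X(z)
(z-1)*X(z) = 10z/(z-1/2)
As z->1: 10/(1 - 1/2) = 10/(1/2) = 20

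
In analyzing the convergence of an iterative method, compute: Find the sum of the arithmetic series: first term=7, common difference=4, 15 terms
Last term: a_n=7 + (15 - 1)·4=63
Sum=n(a_1 + a_n)/2=15(7 + 63)/2=525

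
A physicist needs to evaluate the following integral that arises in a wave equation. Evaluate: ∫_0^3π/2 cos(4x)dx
Antiderivative: sin(4x)/4
Evaluate at bounds: [sin(4·3π/2)/4] - [sin(4·0)/4]
= ((0) - (0))/4 = 0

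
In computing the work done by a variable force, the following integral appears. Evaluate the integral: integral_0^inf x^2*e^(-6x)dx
This is a Gamma integral. Substitute u = 6x (du = 6 dx):
integral_0^inf x^2 * e^(-6x) dx = (1/6^3) integral_0^inf u^2 * e^(-u) du
= Gamma(3)/6^3 = 2!/6^3 = 2/216

Answer: 1/108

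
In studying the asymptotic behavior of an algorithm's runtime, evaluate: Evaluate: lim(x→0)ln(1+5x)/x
L'Hôpital (0/0): lim 5/(1 + 5x) / 1 = 5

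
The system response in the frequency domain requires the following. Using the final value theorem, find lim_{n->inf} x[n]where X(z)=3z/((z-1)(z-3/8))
Final value theorem: lim x[n]=lim_{z->1} (z-1)*X(z)
(z-1)*X(z)=3z/(z-3/8)
As z->1: 3/(1 - 3/8)=3/(5/8)=24/5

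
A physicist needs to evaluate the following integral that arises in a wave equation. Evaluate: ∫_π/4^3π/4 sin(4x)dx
Antiderivative: -cos(4x)/4
Evaluate at bounds: [-cos(4·3π/4)/4] - [-cos(4·π/4)/4]
=(-(-1) + (-1))/4=0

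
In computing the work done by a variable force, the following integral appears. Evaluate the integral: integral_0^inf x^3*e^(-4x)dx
This is a Gamma integral. Substitute u=4x (du=4 dx):
integral_0^inf x^3 * e^(-4x) dx=(1/4^4) integral_0^inf u^3 * e^(-u) du
=Gamma(4)/4^4=3!/4^4=6/256

Answer: 3/128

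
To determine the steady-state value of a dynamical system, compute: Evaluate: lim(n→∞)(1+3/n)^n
This is the definition of e^3: lim(1+3/n)^n=e^3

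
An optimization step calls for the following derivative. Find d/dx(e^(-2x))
Chain rule: d/dx[e^u] = e^u · u' where u = -2x
u' = -2

Answer: -2·e^(-2x)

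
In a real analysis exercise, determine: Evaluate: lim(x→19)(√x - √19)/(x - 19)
Multiply by conjugate (√x+√19)/(√x+√19):
=(x - 19)/((x - 19)(√x+√19))=1/(√x+√19)
As x → 19: 1/(2√19)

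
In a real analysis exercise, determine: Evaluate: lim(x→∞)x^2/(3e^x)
Apply L'Hôpital 2 times (∞/∞ each time):
Eventually get 2!/(3e^x) → 0

Answer: 0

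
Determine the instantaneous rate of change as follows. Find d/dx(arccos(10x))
d/dx[arccos(u)]=-u'/√(1-u²), u=10x, u'=10

Answer: -10/√(1 - 100x²)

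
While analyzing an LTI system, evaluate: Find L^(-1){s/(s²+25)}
L^(-1){s/(s² + w²)} = cos(wt)
Here w = 5

Answer: cos(5t)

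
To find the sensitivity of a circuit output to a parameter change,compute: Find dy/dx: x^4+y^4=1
Differentiate: 4x^3 + 4y^3·(dy/dx) = 0
dy/dx = -4x^3/(4y^3)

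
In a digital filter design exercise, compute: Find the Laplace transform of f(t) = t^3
L{t^n} = n!/s^(n+1)
L{t^3} = 3!/s^4 = 6/s^4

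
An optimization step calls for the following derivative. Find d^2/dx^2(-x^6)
Apply power rule 2 times:
d^1: -6x^5
d^2: -30x^4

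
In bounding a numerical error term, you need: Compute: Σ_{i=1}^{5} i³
Using formula: Σ i^3=[n(n+1)/2]²=[5·6/2]²=225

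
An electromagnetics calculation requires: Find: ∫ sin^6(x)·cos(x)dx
Let u = sin(x), du = cos(x) dx
∫ u^6 du = u^7/7+C

Answer: sin^7(x)/7+C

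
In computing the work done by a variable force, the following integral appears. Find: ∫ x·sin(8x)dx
By parts: u=x, dv=sin(8x) dx
du=dx, v=-cos(8x)/8
=-x·cos(8x)/8 + sin(8x)/8² + C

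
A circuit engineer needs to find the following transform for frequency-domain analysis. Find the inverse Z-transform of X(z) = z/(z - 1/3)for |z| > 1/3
Standard pair: z/(z-a) <-> a^n*u[n] for causal signals
With a = 1/3: x[n] = (1/3)^n*u[n]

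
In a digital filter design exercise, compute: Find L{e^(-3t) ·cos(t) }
First shifting: L{e^(at)f(t)} = F(s-a)
L{cos(t)} = s/(s² + 1)
Shift: (s + 3)/((s + 3)² + 1)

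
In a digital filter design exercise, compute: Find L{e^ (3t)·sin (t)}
First shifting: L{e^(at)f(t)}=F(s-a)
L{sin(t)}=1/(s²+1)
Shift: 1/((s-3)²+1)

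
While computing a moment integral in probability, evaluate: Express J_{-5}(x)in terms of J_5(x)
For integer n: J_{-n}(x) = (-1)^n J_n(x)
With n = 5: J_{-5}(x) = (-1)^5 J_5(x) = -J_5(x)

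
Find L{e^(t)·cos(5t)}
First shifting: L{e^(at)f(t)} = F(s-a)
L{cos(5t)} = s/(s²+25)
Shift: (s-1)/((s-1)²+25)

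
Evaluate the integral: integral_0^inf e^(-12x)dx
integral_0^inf e^(-12x) dx = [-1/12*e^(-12x)]_0^inf
= 0 - (-1/12) = 1/12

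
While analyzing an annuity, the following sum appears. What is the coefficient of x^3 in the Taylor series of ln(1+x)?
ln(1+x) = Σ (-1)^(n+1) x^n/n
Coefficient of x^3 = (-1)^4/3 = 1/3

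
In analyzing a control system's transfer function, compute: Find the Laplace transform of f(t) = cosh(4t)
L{cosh(at)} = s/(s²-a²)
L{cosh(4t)} = s/(s²-16)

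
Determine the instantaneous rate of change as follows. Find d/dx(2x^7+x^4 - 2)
Power rule: d/dx(ax^n) = n·a·x^(n-1)
Term by term: 14·x^6+4·x^3

Answer: 14x^6+4x^3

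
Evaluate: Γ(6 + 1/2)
Γ(n+1/2)=(2n)!√π/(4^n·n!)
=479001600√π/(4096·720)=(10395/64)·√π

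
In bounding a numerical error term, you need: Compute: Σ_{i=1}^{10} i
Using formula: Σ i^1=n(n + 1)/2=10·11/2=55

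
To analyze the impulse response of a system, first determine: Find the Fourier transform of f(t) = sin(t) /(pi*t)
sin(W * t)/(pi * t) = (W/pi) * sinc(W * t/pi) is the impulse response of the ideal low-pass filter with cutoff W (here W = 1).
Its Fourier transform is a rectangular function:
F(omega) = 1 for |omega| < 1, 0 otherwise

Answer: rect(omega/2) [i.e., 1 for |omega| < 1, 0 otherwise]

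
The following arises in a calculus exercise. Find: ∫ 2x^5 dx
Using power rule: ∫ 2x^5 dx=2/6 x^6 + C=(1/3)x^6 + C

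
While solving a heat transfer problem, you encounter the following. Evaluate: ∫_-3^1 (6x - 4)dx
Step 1: Find antiderivative F(x)=3x^2 - 4x
Step 2: F(1) - F(-3)=-1 - (39)=-40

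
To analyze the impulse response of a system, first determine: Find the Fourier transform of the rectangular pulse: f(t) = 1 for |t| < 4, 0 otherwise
F(omega) = integral from -4 to 4 of e^(-j * omega * t) dt
= 2 * sin(4 * omega)/omega = 8 * sinc(4 * omega/pi)

Answer: 2 * sin(4 * omega)/omega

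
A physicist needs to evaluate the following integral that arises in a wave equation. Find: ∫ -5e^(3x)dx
Since d/dx[e^(3x)]=3e^(3x), we get -5/3 e^(3x) + C

Answer: (-5/3)e^(3x) + C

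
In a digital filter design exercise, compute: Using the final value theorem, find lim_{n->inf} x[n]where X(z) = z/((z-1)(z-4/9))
Final value theorem: lim x[n] = lim_{z->1} (z-1)*X(z)
(z-1)*X(z) = z/(z-4/9)
As z->1: 1/(1-4/9) = 1/(5/9) = 9/5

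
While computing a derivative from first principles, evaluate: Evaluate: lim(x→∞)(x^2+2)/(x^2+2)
Divide numerator and denominator by x^2:
lim (1 + 2/x^2)/(1 + 2/x^2)=1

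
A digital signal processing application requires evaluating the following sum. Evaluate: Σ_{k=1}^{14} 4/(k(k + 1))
Partial fractions: 4/(k(k + 1))=4/k - 4/(k + 1)
Telescoping sum: 4(1 - 1/15)=4·14/15

Answer: 56/15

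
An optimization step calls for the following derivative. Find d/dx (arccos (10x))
d/dx[arccos(u)]=-u'/√(1-u²), u=10x, u'=10

Answer: -10/√(1-100x²)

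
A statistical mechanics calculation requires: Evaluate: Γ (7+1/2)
Γ(n+1/2) = (2n)!√π/(4^n·n!)
= 87178291200√π/(16384·5040) = (135135/128)·√π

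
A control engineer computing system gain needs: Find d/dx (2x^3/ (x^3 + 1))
Quotient rule: (f/g)'=(f'g - fg')/g²
f=2x^3, f'=6x^2
g=x^3 + 1, g'=3x^2

Answer: (6x^2·(x^3 + 1) - 6x^5)/(x^3 + 1)²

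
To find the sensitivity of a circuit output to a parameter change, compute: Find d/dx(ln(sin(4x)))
Chain rule: d/dx[ln(u)] = u'/u where u = sin(4x)
u' = 4cos(4x)

Answer: (4cos(4x))/(sin(4x))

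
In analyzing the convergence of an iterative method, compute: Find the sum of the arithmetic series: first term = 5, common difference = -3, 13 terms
Last term: a_n=5 + (13 - 1)·-3=-31
Sum=n(a_1 + a_n)/2=13(5 + (-31))/2=-169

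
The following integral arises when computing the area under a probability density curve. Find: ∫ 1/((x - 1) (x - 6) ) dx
Partial fractions: 1/((x-1)(x-6)) = A/(x-1) + B/(x-6)
A = -1/5, B = 1/5
∫ [-1/5· 1/(x-1) + 1/5· 1/(x-6)] dx
= (1/5)[ln|x-6| - ln|x-1|] + C

Answer: (1/5)·ln|(x-6)/(x-1)| + C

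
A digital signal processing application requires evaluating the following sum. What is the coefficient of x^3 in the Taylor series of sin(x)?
sin(x) = Σ (-1)^k x^(2k+1)/(2k+1)!
For x^3: (-1)^1/3! = -1/6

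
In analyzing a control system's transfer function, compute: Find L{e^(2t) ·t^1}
First shifting: L{e^(at)f(t)}=F(s-a)
L{t^1}=1/s^2
Shift s → s-2: 1/(s-2)^2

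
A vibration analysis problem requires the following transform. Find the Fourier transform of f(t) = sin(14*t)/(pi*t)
sin(W * t)/(pi * t)=(W/pi) * sinc(W * t/pi) is the impulse response of the ideal low-pass filter with cutoff W (here W=14).
Its Fourier transform is a rectangular function:
F(omega)=1 for |omega| < 14, 0 otherwise

Answer: rect(omega/28) [i.e., 1 for |omega| < 14, 0 otherwise]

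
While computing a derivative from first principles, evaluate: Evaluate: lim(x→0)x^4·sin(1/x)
Squeeze theorem: -|x^4| ≤ x^4·sin(1/x) ≤ |x^4|
Since x^4 → 0 as x → 0, by squeeze theorem the limit is 0

Answer: 0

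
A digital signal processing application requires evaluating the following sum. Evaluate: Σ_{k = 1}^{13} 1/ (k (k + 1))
Partial fractions: 1/(k(k+1))=1/k - 1/(k+1)
Telescoping sum: 1(1-1/14)=1·13/14

Answer: 13/14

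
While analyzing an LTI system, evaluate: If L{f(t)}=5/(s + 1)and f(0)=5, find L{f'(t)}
L{f'(t)} = s·F(s) - f(0) = 5s/(s + 1) - 5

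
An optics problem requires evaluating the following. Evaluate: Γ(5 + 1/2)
Γ(n + 1/2) = (2n)!√π/(4^n·n!)
= 3628800√π/(1024·120) = (945/32)·√π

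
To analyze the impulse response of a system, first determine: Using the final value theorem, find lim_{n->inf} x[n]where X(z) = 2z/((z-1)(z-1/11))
Final value theorem: lim x[n]=lim_{z->1} (z-1)*X(z)
(z-1)*X(z)=2z/(z-1/11)
As z->1: 2/(1-1/11)=2/(10/11)=11/5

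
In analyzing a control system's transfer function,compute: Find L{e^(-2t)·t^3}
First shifting: L{e^(at)f(t)}=F(s-a)
L{t^3}=6/s^4
Shift s → s+2: 6/(s+2)^4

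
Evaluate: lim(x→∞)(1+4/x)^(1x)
Rewrite as [(1 + 4/x)^x]^1.
lim(1 + 4/x)^x = e^4, so limit = (e^4)^1 = e^4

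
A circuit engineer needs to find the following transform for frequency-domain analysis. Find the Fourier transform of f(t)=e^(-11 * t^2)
The Fourier transform of a Gaussian e^(-a*t^2) is sqrt(pi/a)*e^(-omega^2/(4a)).
With a=11: F(omega)=sqrt(pi/11)*e^(-omega^2/44)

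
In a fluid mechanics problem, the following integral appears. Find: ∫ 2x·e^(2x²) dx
Let u = 2x², du = 4x dx
∫ (1/2)e^u du = e^u/2 + C

Answer: e^(2x²)/2 + C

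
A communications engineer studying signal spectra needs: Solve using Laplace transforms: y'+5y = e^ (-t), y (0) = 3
Take L: sY - 3 + 5Y=1/(s + 1)
Y(s + 5)=1/(s + 1) + 3
Y=1/((s + 1)(s + 5)) + 3/(s + 5)
Partial fractions: 1/((s + 1)(s + 5))=(1/4)/(s + 1) - (1/4)/(s + 5)
So Y=(1/4)/(s + 1) + (11/4)/(s + 5)
Inverse Laplace transform (L^(-1){1/(s + 1)}=e^(-t), L^(-1){1/(s + 5)}=e^(-5t)):

Answer: y(t)=(1/4)·e^(-t) + (11/4)·e^(-5t)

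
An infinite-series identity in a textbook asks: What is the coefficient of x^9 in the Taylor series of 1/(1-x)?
1/(1-x) = Σ x^n for |x|<1
All coefficients are 1

Answer: 1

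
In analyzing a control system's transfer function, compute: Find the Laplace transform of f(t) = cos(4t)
L{cos(wt)} = s/(s² + w²)
L{cos(4t)} = s/(s² + 16)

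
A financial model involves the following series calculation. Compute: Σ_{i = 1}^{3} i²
Using formula: Σ i^2=n(n + 1)(2n + 1)/6=3·4·7/6=14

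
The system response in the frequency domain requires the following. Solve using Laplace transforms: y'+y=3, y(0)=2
Take L of both sides: sY(s)-2+Y(s)=3/s
Y(s)(s+1)=3/s+2
Y(s)=3/(s(s+1))+2/(s+1)
Partial fractions: 3/(s(s+1))=3/s - 3/(s+1)
So Y(s)=3/s - 1/(s+1)
Inverse transform (L^(-1){1/s}=1, L^(-1){1/(s+1)}=e^(-t)):

Answer: y(t)=3 - e^(-t)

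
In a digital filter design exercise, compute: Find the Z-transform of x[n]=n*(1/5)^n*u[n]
Using the property Z{n * a^n * u[n]} = az/(z-a)^2
With a = 1/5: X(z) = (1/5)z/(z - 1/5)^2, |z| > 1/5

Answer: (1/5)z/(z - 1/5)^2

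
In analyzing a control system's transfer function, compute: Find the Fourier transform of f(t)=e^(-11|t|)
Using the standard pair: F{e^(-a|t|)}=2a/(a^2 + omega^2)
With a=11: F(omega)=22/(121 + omega^2)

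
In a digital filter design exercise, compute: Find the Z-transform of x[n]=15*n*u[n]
Z{n*u[n]} = z/(z-1)^2
By linearity: Z{15*n*u[n]} = 15z/(z-1)^2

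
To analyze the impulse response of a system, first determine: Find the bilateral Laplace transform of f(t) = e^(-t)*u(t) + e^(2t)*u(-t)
For e^(-t)*u(t): L=1/(s+1), Re(s) > -1
For e^(2t)*u(-t): L=-1/(s-2), Re(s) < 2
Combined: F(s)=1/(s+1)-1/(s-2), -1 < Re(s) < 2

Answer: 1/(s+1)-1/(s-2), ROC: -1 < Re(s) < 2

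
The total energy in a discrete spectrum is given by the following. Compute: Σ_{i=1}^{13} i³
Using formula: Σ i^3 = [n(n + 1)/2]² = [13·14/2]² = 8281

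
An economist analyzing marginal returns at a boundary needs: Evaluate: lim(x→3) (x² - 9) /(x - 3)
Factor: (x² - 9)=(x-3)(x + 3)
Cancel (x-3): lim(x→3) (x + 3)=6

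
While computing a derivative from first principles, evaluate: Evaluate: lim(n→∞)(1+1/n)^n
This is the definition of e^1: lim(1+1/n)^n=e^1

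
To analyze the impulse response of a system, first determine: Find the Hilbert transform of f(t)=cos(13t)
The Hilbert transform shifts each frequency component by -pi/2.
H{cos(wt)} = sin(wt)
With w = 13: H{cos(13t)} = sin(13t)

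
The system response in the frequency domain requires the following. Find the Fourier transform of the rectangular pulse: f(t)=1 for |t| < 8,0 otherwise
F(omega)=integral from -8 to 8 of e^(-j*omega*t) dt
=2*sin(8*omega)/omega=16*sinc(8*omega/pi)

Answer: 2*sin(8*omega)/omega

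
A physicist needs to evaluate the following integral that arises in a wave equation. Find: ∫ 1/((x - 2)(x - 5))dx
Partial fractions: 1/((x-2)(x-5)) = A/(x-2)+B/(x-5)
A = -1/3, B = 1/3
∫ [-1/3· 1/(x-2)+1/3· 1/(x-5)] dx
= (1/3)[ln|x-5| - ln|x-2|]+C

Answer: (1/3)·ln|(x-5)/(x-2)|+C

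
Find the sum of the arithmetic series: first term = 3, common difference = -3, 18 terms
Last term: a_n=3 + (18 - 1)·-3=-48
Sum=n(a_1 + a_n)/2=18(3 + (-48))/2=-405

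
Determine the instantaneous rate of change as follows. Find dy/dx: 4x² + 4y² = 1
Differentiate: 8x + 8y·(dy/dx)=0
dy/dx=-8x/(8y)=-1·(x/y)

Answer: dy/dx=-1·(x/y)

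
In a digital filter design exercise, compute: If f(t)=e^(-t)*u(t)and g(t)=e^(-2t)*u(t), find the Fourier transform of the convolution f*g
By the convolution theorem: F{f * g} = F(omega) * G(omega)
F(omega) = 1/(1+j * omega), G(omega) = 1/(2+j * omega)
F{f * g} = 1/((1+j * omega)(2+j * omega))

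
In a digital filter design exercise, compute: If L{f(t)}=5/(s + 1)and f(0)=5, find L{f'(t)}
L{f'(t)}=s·F(s) - f(0)=5s/(s+1)-5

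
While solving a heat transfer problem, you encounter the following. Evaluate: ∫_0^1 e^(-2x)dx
Antiderivative: (1/(-2))e^(-2x)
Evaluate: (1/(-2))(e^-2 - 1)

Answer: (e^-2 - 1)/(-2)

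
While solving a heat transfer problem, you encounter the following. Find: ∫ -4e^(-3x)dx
Since d/dx[e^(-3x)]=-3e^(-3x), we get 4/3 e^(-3x) + C

Answer: (4/3)e^(-3x) + C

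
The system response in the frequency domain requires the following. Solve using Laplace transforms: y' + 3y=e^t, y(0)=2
Take L: sY - 2+3Y=1/(s-1)
Y(s+3)=1/(s-1)+2
Y=1/((s-1)(s+3))+2/(s+3)
Partial fractions: 1/((s-1)(s+3))=(1/4)/(s-1) - (1/4)/(s+3)
So Y=(1/4)/(s-1)+(7/4)/(s+3)
Inverse Laplace transform (L^(-1){1/(s-1)}=e^t, L^(-1){1/(s+3)}=e^(-3t)):

Answer: y(t)=(1/4)·e^t+(7/4)·e^(-3t)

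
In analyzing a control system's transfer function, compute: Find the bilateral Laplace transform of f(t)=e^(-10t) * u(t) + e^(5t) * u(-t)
For e^(-10t) * u(t): L=1/(s+10), Re(s) > -10
For e^(5t) * u(-t): L=-1/(s-5), Re(s) < 5
Combined: F(s)=1/(s+10)-1/(s-5), -10 < Re(s) < 5

Answer: 1/(s+10)-1/(s-5), ROC: -10 < Re(s) < 5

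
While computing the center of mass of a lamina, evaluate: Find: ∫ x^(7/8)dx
Power rule: ∫ x^(7/8) dx = x^(15/8)/(15/8)+C

Answer: (8/15)·x^(15/8)+C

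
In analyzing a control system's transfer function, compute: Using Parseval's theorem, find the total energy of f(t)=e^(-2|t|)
Parseval's theorem: E = integral |f(t)|^2 dt = (1/2pi) integral |F(omega)|^2 domega
E = integral_{-inf}^{inf} e^(-4|t|) dt = 2*integral_0^inf e^(-4t) dt = 2/(2*2) = 1/2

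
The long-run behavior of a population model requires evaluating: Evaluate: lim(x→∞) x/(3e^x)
Apply L'Hôpital 1 times (∞/∞ each time):
Eventually get 1!/(3e^x) → 0

Answer: 0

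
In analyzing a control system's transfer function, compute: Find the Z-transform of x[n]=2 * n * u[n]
Z{n * u[n]}=z/(z-1)^2
By linearity: Z{2 * n * u[n]}=2z/(z-1)^2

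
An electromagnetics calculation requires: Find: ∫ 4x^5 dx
Using power rule: ∫ 4x^5 dx=4/6 x^6+C=(2/3)x^6+C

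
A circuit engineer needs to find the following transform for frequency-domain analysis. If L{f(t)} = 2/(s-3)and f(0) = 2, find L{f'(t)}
L{f'(t)} = s·F(s) - f(0) = 2s/(s-3) - 2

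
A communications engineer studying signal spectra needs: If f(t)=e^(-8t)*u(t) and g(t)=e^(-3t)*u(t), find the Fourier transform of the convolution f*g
By the convolution theorem: F{f*g}=F(omega)*G(omega)
F(omega)=1/(8 + j*omega), G(omega)=1/(3 + j*omega)
F{f*g}=1/((8 + j*omega)(3 + j*omega))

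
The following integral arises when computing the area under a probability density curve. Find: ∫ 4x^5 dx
Using power rule: ∫ 4x^5 dx=4/6 x^6 + C=(2/3)x^6 + C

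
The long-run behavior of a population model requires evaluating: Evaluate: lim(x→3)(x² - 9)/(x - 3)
Factor: (x² - 9)=(x-3)(x + 3)
Cancel (x-3): lim(x→3) (x + 3)=6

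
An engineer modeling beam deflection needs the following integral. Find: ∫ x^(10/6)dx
Power rule: ∫ x^(5/3) dx=x^(8/3)/(8/3)+C

Answer: (3/8)·x^(8/3)+C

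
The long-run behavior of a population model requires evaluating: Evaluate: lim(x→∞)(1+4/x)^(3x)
Rewrite as [(1 + 4/x)^x]^3.
lim(1 + 4/x)^x = e^4, so limit = (e^4)^3 = e^12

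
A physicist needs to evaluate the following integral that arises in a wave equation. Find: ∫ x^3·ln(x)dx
By parts: u=ln(x), dv=x^3 dx
du=1/x dx, v=x^4/4
=x^4·ln(x)/4 - ∫ x^3/4 dx
=x^4·ln(x)/4 - x^4/16+C

Answer: x^4(ln(x)/4-1/16)+C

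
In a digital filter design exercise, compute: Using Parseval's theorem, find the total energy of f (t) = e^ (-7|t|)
Parseval's theorem: E=integral |f(t)|^2 dt=(1/2pi) integral |F(omega)|^2 domega
E=integral_{-inf}^{inf} e^(-14|t|) dt=2*integral_0^inf e^(-14t) dt=2/(2*7)=1/7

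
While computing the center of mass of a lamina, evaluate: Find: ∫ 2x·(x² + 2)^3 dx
Let u=x² + 2, du=2x dx
∫ u^3 du=u^4/4 + C

Answer: (x² + 2)^4/4 + C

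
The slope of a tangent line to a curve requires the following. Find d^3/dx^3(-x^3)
Apply power rule 3 times:
d^1: -3x^2
d^2: -6x
d^3: -6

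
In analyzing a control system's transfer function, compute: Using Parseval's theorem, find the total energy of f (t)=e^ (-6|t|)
Parseval's theorem: E = integral |f(t)|^2 dt = (1/2pi) integral |F(omega)|^2 domega
E = integral_{-inf}^{inf} e^(-12|t|) dt = 2 * integral_0^inf e^(-12t) dt = 2/(2 * 6) = 1/6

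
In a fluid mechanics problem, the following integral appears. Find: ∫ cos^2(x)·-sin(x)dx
Let u=cos(x), du=-sin(x) dx
∫ u^2 du=u^3/3+C

Answer: cos^3(x)/3+C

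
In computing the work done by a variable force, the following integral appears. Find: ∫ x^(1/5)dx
Power rule: ∫ x^(1/5) dx = x^(6/5)/(6/5) + C

Answer: (5/6)·x^(6/5) + C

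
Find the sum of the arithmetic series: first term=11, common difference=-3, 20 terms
Last term: a_n=11+(20-1)·-3=-46
Sum=n(a_1+a_n)/2=20(11+(-46))/2=-350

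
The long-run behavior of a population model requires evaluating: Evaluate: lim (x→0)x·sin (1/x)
Squeeze theorem: -|x| ≤ x·sin(1/x) ≤ |x|
Since x → 0 as x → 0, by squeeze theorem the limit is 0

Answer: 0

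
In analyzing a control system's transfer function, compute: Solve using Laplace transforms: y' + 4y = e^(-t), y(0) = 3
Take L: sY - 3+4Y=1/(s+1)
Y(s+4)=1/(s+1)+3
Y=1/((s+1)(s+4))+3/(s+4)
Partial fractions: 1/((s+1)(s+4))=(1/3)/(s+1) - (1/3)/(s+4)
So Y=(1/3)/(s+1)+(8/3)/(s+4)
Inverse Laplace transform (L^(-1){1/(s+1)}=e^(-t), L^(-1){1/(s+4)}=e^(-4t)):

Answer: y(t)=(1/3)·e^(-t)+(8/3)·e^(-4t)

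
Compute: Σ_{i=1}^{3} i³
Using formula: Σ i^3=[n(n+1)/2]²=[3·4/2]²=36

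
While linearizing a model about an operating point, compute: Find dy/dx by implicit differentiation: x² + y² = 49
Differentiate both sides: 2x+2y·(dy/dx) = 0
Solve: dy/dx = -2x/(2y) = -x/y

Answer: dy/dx = -x/y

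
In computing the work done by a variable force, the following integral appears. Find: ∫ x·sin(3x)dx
By parts: u = x, dv = sin(3x) dx
du = dx, v = -cos(3x)/3
= -x·cos(3x)/3 + sin(3x)/3² + C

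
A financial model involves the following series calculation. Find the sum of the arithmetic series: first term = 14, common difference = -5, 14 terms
Last term: a_n=14+(14-1)·-5=-51
Sum=n(a_1+a_n)/2=14(14+(-51))/2=-259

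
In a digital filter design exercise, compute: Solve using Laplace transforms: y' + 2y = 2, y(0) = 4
Take L of both sides: sY(s)-4+2Y(s)=2/s
Y(s)(s+2)=2/s+4
Y(s)=2/(s(s+2))+4/(s+2)
Partial fractions: 2/(s(s+2))=1/s - 1/(s+2)
So Y(s)=1/s+3/(s+2)
Inverse transform (L^(-1){1/s}=1, L^(-1){1/(s+2)}=e^(-2t)):

Answer: y(t)=1+3·e^(-2t)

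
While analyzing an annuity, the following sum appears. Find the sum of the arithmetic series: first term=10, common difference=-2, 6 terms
Last term: a_n = 10+(6-1)·-2 = 0
Sum = n(a_1+a_n)/2 = 6(10+0)/2 = 30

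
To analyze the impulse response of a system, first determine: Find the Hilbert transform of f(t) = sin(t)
The Hilbert transform shifts each frequency component by -pi/2.
H{sin(wt)} = -cos(wt)
With w = 1: H{sin(t)} = -cos(t)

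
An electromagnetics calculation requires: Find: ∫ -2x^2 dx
Using power rule: ∫ -2x^2 dx=-2/3 x^3+C=(-2/3)x^3+C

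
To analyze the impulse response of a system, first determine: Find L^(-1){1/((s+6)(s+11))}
Partial fractions: 1/((s+6)(s+11))=A/(s+6)+B/(s+11)
Cover-up: A=1/(s+11)|_{s=-6}=1/5; B=1/(s+6)|_{s=-11}=-1/5
L^(-1)=(1/5)e^(-6t) - (1/5)e^(-11t)

Answer: (1/5)(e^(-6t) - e^(-11t))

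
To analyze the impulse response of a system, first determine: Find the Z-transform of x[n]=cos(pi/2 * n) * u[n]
Z{cos(w0 * n) * u[n]} = z(z - cos(w0))/(z^2-2z * cos(w0)+1)
With w0 = pi/2: X(z) = z(z - cos(pi/2))/(z^2-2z * cos(pi/2)+1)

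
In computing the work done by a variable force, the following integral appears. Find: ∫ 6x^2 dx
Using power rule: ∫ 6x^2 dx = 6/3 x^3+C = 2x^3+C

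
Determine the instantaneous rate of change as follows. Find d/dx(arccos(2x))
d/dx[arccos(u)]=-u'/√(1-u²), u=2x, u'=2

Answer: -2/√(1-4x²)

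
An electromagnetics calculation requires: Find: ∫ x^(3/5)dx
Power rule: ∫ x^(3/5) dx=x^(8/5)/(8/5)+C

Answer: (5/8)·x^(8/5)+C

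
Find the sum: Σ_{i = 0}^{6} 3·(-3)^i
Geometric series: S=a(1 - r^n)/(1 - r)
a=3, r=-3, n=7
S=3(1+2187)/4=1641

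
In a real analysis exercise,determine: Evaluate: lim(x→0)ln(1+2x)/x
L'Hôpital (0/0): lim 2/(1+2x) / 1 = 2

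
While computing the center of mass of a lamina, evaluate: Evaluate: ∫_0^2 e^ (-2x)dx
Antiderivative: (1/(-2))e^(-2x)
Evaluate: (1/(-2))(e^-4 - 1)

Answer: (e^-4 - 1)/(-2)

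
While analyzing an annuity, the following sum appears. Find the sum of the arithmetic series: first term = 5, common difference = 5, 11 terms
Last term: a_n = 5+(11-1)·5 = 55
Sum = n(a_1+a_n)/2 = 11(5+55)/2 = 330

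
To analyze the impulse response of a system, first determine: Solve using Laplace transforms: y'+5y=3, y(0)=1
Take L of both sides: sY(s) - 1 + 5Y(s)=3/s
Y(s)(s + 5)=3/s + 1
Y(s)=3/(s(s + 5)) + 1/(s + 5)
Partial fractions: 3/(s(s + 5))=(3/5)/s - (3/5)/(s + 5)
So Y(s)=(3/5)/s + (2/5)/(s + 5)
Inverse transform (L^(-1){1/s}=1, L^(-1){1/(s + 5)}=e^(-5t)):

Answer: y(t)=3/5 + (2/5)·e^(-5t)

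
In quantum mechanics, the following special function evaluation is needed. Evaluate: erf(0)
erf(0) = 0 (error function is odd and erf(0) = 0 by definition)

Answer: 0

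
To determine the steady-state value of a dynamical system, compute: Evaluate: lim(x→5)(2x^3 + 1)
Polynomial is continuous, so substitute x = 5:
2·5^3+1 = 251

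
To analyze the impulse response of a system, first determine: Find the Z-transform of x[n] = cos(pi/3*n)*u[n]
Z{cos(w0*n)*u[n]}=z(z - cos(w0))/(z^2 - 2z*cos(w0) + 1)
With w0=pi/3: X(z)=z(z - cos(pi/3))/(z^2 - 2z*cos(pi/3) + 1)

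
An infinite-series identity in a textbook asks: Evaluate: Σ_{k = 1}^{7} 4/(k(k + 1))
Partial fractions: 4/(k(k + 1)) = 4/k - 4/(k + 1)
Telescoping sum: 4(1 - 1/8) = 4·7/8

Answer: 7/2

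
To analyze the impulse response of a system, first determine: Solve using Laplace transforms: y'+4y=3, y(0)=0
Take L of both sides: sY(s) - 0 + 4Y(s) = 3/s
Y(s)(s + 4) = 3/s + 0
Y(s) = 3/(s(s + 4)) + 0/(s + 4)
Partial fractions: 3/(s(s + 4)) = (3/4)/s - (3/4)/(s + 4)
So Y(s) = (3/4)/s - (3/4)/(s + 4)
Inverse transform (L^(-1){1/s} = 1, L^(-1){1/(s + 4)} = e^(-4t)):

Answer: y(t) = 3/4 - (3/4)·e^(-4t)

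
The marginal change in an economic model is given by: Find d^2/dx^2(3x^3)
Apply power rule 2 times:
d^1: 9x^2
d^2: 18x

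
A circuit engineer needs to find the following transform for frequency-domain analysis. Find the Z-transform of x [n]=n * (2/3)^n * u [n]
Using the property Z{n*a^n*u[n]}=az/(z-a)^2
With a=2/3: X(z)=(2/3)z/(z - 2/3)^2, |z| > 2/3

Answer: (2/3)z/(z - 2/3)^2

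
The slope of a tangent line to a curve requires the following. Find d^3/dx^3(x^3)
Apply power rule 3 times:
d^1: 3x^2
d^2: 6x
d^3: 6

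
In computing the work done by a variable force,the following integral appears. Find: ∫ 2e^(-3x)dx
Since d/dx[e^(-3x)]=-3e^(-3x), we get -2/3 e^(-3x)+C

Answer: (-2/3)e^(-3x)+C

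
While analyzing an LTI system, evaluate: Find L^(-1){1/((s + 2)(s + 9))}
Partial fractions: 1/((s + 2)(s + 9))=A/(s + 2) + B/(s + 9)
Cover-up: A=1/(s + 9)|_{s=-2}=1/7; B=1/(s + 2)|_{s=-9}=-1/7
L^(-1)=(1/7)e^(-2t) - (1/7)e^(-9t)

Answer: (1/7)(e^(-2t) - e^(-9t))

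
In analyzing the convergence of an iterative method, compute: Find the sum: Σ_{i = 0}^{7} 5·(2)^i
Geometric series: S=a(1 - r^n)/(1 - r)
a=5, r=2, n=8
S=5(1-256)/-1=1275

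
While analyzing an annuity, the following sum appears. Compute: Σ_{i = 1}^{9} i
Using formula: Σ i^1 = n(n + 1)/2 = 9·10/2 = 45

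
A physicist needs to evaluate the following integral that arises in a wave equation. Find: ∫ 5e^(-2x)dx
Since d/dx[e^(-2x)]=-2e^(-2x), we get -5/2 e^(-2x) + C

Answer: (-5/2)e^(-2x) + C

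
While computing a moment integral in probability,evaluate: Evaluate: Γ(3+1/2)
Γ(n+1/2)=(2n)!√π/(4^n·n!)
=720√π/(64·6)=(15/8)·√π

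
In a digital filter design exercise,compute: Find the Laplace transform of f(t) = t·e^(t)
L{t·e^(at)} = 1/(s-a)²
L{t·e^(t)} = 1/(s-1)²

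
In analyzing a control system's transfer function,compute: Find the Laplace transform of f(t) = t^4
L{t^n}=n!/s^(n + 1)
L{t^4}=4!/s^5=24/s^5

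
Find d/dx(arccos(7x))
d/dx[arccos(u)] = -u'/√(1-u²), u = 7x, u' = 7

Answer: -7/√(1 - 49x²)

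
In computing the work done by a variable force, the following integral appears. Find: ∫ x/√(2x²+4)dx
Let u=2x²+4, du=4x dx
∫ (1/4)·u^(-1/2) du=√u/2+C

Answer: √(2x²+4)/2+C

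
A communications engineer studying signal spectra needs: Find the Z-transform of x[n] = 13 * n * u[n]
Z{n * u[n]} = z/(z-1)^2
By linearity: Z{13 * n * u[n]} = 13z/(z-1)^2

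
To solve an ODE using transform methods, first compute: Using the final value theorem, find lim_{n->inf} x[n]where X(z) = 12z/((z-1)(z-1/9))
Final value theorem: lim x[n]=lim_{z->1} (z-1)*X(z)
(z-1)*X(z)=12z/(z-1/9)
As z->1: 12/(1-1/9)=12/(8/9)=27/2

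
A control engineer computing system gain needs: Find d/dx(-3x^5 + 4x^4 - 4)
Power rule: d/dx(ax^n) = n·a·x^(n-1)
Term by term: -15·x^4 + 16·x^3

Answer: -15x^4 + 16x^3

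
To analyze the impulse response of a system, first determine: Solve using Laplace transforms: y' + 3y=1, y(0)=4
Take L of both sides: sY(s) - 4 + 3Y(s) = 1/s
Y(s)(s + 3) = 1/s + 4
Y(s) = 1/(s(s + 3)) + 4/(s + 3)
Partial fractions: 1/(s(s + 3)) = (1/3)/s - (1/3)/(s + 3)
So Y(s) = (1/3)/s + (11/3)/(s + 3)
Inverse transform (L^(-1){1/s} = 1, L^(-1){1/(s + 3)} = e^(-3t)):

Answer: y(t) = 1/3 + (11/3)·e^(-3t)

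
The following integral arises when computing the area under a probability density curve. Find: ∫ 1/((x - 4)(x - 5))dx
Partial fractions: 1/((x-4)(x-5))=A/(x-4) + B/(x-5)
A=-1, B=1
∫ [-1· 1/(x-4) + 1· 1/(x-5)] dx
=(1)[ln|x-5| - ln|x-4|] + C

Answer: ln|(x-5)/(x-4)| + C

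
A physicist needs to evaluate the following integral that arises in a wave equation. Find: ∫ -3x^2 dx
Using power rule: ∫ -3x^2 dx = -3/3 x^3+C = -x^3+C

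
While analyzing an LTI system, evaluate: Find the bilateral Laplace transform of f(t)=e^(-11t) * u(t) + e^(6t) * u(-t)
For e^(-11t)*u(t): L=1/(s+11), Re(s) > -11
For e^(6t)*u(-t): L=-1/(s-6), Re(s) < 6
Combined: F(s)=1/(s+11)-1/(s-6), -11 < Re(s) < 6

Answer: 1/(s+11)-1/(s-6), ROC: -11 < Re(s) < 6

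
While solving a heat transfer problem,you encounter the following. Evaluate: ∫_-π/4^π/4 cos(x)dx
Antiderivative: sin(x)
Evaluate at bounds: [sin(1·π/4)/1] - [sin(1·-π/4)/1]
= ((√2/2) - (-√2/2))/1 = √2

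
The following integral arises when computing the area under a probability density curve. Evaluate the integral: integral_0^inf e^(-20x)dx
integral_0^inf e^(-20x) dx=[-1/20 * e^(-20x)]_0^inf
=0 - (-1/20)=1/20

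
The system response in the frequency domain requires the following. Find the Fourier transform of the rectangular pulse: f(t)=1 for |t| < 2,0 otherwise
F(omega)=integral from -2 to 2 of e^(-j * omega * t) dt
=2 * sin(2 * omega)/omega=4 * sinc(2 * omega/pi)

Answer: 2 * sin(2 * omega)/omega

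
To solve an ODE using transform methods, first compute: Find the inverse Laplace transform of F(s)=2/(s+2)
L^(-1){2/(s-a)} = c·e^(at)
Here a = -2, c = 2

Answer: 2e^(-2t)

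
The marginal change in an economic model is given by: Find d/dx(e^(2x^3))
Chain rule: d/dx[e^u] = e^u · u' where u = 2x^3
u' = 6x^2

Answer: 6x^2·e^(2x^3)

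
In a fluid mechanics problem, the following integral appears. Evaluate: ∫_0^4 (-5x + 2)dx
Step 1: Find antiderivative F(x) = (-5/2)x^2+2x
Step 2: F(4) - F(0) = -32 - (0) = -32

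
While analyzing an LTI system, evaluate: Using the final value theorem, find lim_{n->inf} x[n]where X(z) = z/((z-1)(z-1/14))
Final value theorem: lim x[n]=lim_{z->1} (z-1) * X(z)
(z-1) * X(z)=z/(z-1/14)
As z->1: 1/(1-1/14)=1/(13/14)=14/13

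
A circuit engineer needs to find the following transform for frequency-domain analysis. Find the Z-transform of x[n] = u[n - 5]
Using the time-shift property: Z{u[n-5]}=z^(-5) * z/(z-1)
=z^(-4)/(z-1)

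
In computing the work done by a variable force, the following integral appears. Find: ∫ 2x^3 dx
Using power rule: ∫ 2x^3 dx = 2/4 x^4 + C = (1/2)x^4 + C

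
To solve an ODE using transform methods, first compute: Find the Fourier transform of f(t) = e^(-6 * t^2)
The Fourier transform of a Gaussian e^(-a*t^2) is sqrt(pi/a)*e^(-omega^2/(4a)).
With a=6: F(omega)=sqrt(pi/6)*e^(-omega^2/24)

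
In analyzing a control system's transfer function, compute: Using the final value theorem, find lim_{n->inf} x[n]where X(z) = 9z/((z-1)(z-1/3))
Final value theorem: lim x[n]=lim_{z->1} (z-1) * X(z)
(z-1) * X(z)=9z/(z-1/3)
As z->1: 9/(1 - 1/3)=9/(2/3)=27/2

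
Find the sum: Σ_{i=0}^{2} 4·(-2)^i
Geometric series: S = a(1 - r^n)/(1 - r)
a = 4, r = -2, n = 3
S = 4(1+8)/3 = 12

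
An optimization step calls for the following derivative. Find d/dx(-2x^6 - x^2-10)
Power rule: d/dx(ax^n)=n·a·x^(n-1)
Term by term: -12·x^5-2·x

Answer: -12x^5-2x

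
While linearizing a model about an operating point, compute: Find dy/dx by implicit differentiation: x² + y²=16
Differentiate both sides: 2x+2y·(dy/dx) = 0
Solve: dy/dx = -2x/(2y) = -x/y

Answer: dy/dx = -x/y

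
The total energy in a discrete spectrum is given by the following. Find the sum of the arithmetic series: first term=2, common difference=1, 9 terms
Last term: a_n=2+(9-1)·1=10
Sum=n(a_1+a_n)/2=9(2+10)/2=54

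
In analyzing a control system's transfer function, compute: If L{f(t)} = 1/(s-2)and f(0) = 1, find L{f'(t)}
L{f'(t)}=s·F(s) - f(0)=s/(s-2) - 1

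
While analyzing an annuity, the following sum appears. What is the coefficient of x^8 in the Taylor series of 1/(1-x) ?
1/(1-x) = Σ x^n for |x|<1
All coefficients are 1

Answer: 1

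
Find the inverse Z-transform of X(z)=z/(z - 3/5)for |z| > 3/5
Standard pair: z/(z-a) <-> a^n*u[n] for causal signals
With a = 3/5: x[n] = (3/5)^n*u[n]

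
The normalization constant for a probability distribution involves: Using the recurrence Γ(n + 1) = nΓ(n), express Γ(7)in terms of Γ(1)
Γ(7) = 6Γ(6) = 6·5Γ(5) = ... = 6!·Γ(1) = 720·Γ(1)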